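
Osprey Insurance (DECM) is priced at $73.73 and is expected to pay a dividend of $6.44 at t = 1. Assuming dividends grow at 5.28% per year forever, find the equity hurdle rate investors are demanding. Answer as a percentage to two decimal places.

14.01%

Rearranging the constant-growth DDM: r = D₁/P₀ + g.
r = 6.4400 / 73.73 + 0.0528 = 0.08735 + 0.0528 = 0.14015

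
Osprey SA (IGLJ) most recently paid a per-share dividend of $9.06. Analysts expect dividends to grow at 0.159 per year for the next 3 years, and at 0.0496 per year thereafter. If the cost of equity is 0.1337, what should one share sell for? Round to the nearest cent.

$149.22

Two-stage DDM. Project D₁…D_3 at 0.159, terminal growth 0.0496, discount at r = 0.1337.
D_1 = 10.5005
D_2 = 12.1701
D_3 = 14.1052
Terminal value at t=3: TV = D_4/(r−g) = 14.8048/(0.1337−0.0496) = 176.0380
P₀ = 10.5005/(1+0.1337)^1 + 12.1701/(1+0.1337)^2 + 14.1052/(1+0.1337)^3 + 176.0380/(1+0.1337)^3 = 149.2238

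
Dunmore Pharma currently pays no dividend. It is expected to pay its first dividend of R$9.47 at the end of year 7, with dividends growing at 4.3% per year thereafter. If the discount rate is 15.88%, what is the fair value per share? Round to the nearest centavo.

R$33.77

Deferred-dividend DDM. At t=6 the remaining stream is a growing perpetuity with first payment D_7 = 9.47.
V_6 = D_7/(r−g) = 9.47/(0.1588−0.043) = 81.7789
P₀ = V_6/(1+r)^6 = 81.7789/(1+0.1588)^6 = 33.7746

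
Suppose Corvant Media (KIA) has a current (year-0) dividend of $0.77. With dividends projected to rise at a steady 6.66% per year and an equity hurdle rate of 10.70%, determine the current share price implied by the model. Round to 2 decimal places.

$20.33

Gordon growth model: P₀ = D₁/(r − g). D₁ = 0.77 × (1 + 0.0666) = 0.8213.
P₀ = 0.8213 / (0.107 − 0.0666) = 0.8213 / 0.0404 = 20.3288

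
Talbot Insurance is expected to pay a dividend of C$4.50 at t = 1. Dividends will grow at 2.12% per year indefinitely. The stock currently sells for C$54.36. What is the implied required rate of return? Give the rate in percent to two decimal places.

10.40%

Rearranging the constant-growth DDM: r = D₁/P₀ + g.
r = 4.5000 / 54.36 + 0.0212 = 0.08278 + 0.0212 = 0.10398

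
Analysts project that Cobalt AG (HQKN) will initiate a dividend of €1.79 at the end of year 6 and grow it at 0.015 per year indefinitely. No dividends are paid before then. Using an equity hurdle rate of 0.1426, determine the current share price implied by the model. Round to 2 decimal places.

€7.20

Deferred-dividend DDM. At t=5 the remaining stream is a growing perpetuity with first payment D_6 = 1.79.
V_5 = D_6/(r−g) = 1.79/(0.1426−0.015) = 14.0282
P₀ = V_5/(1+r)^5 = 14.0282/(1+0.1426)^5 = 7.2033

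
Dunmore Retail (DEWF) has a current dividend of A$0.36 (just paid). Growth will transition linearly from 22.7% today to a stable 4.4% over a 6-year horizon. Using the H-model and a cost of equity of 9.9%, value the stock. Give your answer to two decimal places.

A$10.43

H-model: P₀ = D₀[(1+g_L) + H(g_S−g_L)]/(r−g_L), with H = 6/2 = 3.
P₀ = 0.36 × [(1+0.044) + 3×(0.227−0.044)] / (0.099−0.044)
   = 0.36 × 1.5930 / 0.055 = 10.4269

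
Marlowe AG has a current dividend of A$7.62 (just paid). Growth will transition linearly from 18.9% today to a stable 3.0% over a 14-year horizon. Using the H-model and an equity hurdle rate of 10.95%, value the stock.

H-model: P₀ = D₀[(1+g_L) + H(g_S−g_L)]/(r−g_L), with H = 14/2 = 7.
P₀ = 7.62 × [(1+0.03) + 7×(0.189−0.03)] / (0.1095−0.03)
   = 7.62 × 2.1430 / 0.0795 = 205.4045

A$205.40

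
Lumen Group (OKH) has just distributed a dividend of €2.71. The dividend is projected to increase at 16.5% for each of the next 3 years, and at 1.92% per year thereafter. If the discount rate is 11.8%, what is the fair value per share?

€40.46

Two-stage DDM. Project D₁…D_3 at 0.165, terminal growth 0.0192, discount at r = 0.118.
D_1 = 3.1572
D_2 = 3.6781
D_3 = 4.2850
Terminal value at t=3: TV = D_4/(r−g) = 4.3672/(0.118−0.0192) = 44.2028
P₀ = 3.1572/(1+0.118)^1 + 3.6781/(1+0.118)^2 + 4.2850/(1+0.118)^3 + 44.2028/(1+0.118)^3 = 40.4647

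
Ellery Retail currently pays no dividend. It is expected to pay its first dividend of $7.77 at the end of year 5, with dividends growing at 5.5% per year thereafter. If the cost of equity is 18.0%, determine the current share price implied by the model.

Deferred-dividend DDM. At t=4 the remaining stream is a growing perpetuity with first payment D_5 = 7.77.
V_4 = D_5/(r−g) = 7.77/(0.18−0.055) = 62.1600
P₀ = V_4/(1+r)^4 = 62.1600/(1+0.18)^4 = 32.0614

$32.06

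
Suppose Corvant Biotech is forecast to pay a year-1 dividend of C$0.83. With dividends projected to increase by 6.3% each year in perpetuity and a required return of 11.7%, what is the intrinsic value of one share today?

Gordon growth model: P₀ = D₁/(r − g), with D₁ = 0.83 given directly.
P₀ = 0.8300 / (0.117 − 0.063) = 0.8300 / 0.054 = 15.3704

C$15.37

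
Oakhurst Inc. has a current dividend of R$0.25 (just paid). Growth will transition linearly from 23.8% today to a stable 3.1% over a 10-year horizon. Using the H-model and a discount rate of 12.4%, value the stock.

H-model: P₀ = D₀[(1+g_L) + H(g_S−g_L)]/(r−g_L), with H = 10/2 = 5.
P₀ = 0.25 × [(1+0.031) + 5×(0.238−0.031)] / (0.124−0.031)
   = 0.25 × 2.0660 / 0.093 = 5.5538

R$5.55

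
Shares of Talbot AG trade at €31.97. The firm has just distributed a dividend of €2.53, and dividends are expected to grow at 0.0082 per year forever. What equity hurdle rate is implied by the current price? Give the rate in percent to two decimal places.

Rearranging the constant-growth DDM: r = D₁/P₀ + g.
D₁ = 2.53 × (1 + 0.0082) = 2.5507.
r = 2.5507 / 31.97 + 0.0082 = 0.07979 + 0.0082 = 0.08799

8.80%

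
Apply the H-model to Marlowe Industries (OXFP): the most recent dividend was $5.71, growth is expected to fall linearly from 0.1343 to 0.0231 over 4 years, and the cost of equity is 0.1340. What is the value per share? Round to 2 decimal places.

$64.13

H-model: P₀ = D₀[(1+g_L) + H(g_S−g_L)]/(r−g_L), with H = 4/2 = 2.
P₀ = 5.71 × [(1+0.0231) + 2×(0.1343−0.0231)] / (0.134−0.0231)
   = 5.71 × 1.2455 / 0.1109 = 64.1281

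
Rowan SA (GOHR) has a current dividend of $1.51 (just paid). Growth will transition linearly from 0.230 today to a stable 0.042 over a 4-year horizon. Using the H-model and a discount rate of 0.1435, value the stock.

$21.10

H-model: P₀ = D₀[(1+g_L) + H(g_S−g_L)]/(r−g_L), with H = 4/2 = 2.
P₀ = 1.51 × [(1+0.042) + 2×(0.23−0.042)] / (0.1435−0.042)
   = 1.51 × 1.4180 / 0.1015 = 21.0954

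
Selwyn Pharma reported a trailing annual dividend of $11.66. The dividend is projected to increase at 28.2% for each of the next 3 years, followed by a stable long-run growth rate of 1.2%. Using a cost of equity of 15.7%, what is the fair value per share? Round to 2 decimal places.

Two-stage DDM. Project D₁…D_3 at 0.282, terminal growth 0.012, discount at r = 0.157.
D_1 = 14.9481
D_2 = 19.1635
D_3 = 24.5676
Terminal value at t=3: TV = D_4/(r−g) = 24.8624/(0.157−0.012) = 171.4649
P₀ = 14.9481/(1+0.157)^1 + 19.1635/(1+0.157)^2 + 24.5676/(1+0.157)^3 + 171.4649/(1+0.157)^3 = 153.8044

$153.80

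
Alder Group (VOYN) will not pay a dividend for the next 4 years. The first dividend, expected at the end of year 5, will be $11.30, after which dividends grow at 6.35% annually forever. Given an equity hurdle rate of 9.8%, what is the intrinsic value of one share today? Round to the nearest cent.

$225.35

Deferred-dividend DDM. At t=4 the remaining stream is a growing perpetuity with first payment D_5 = 11.30.
V_4 = D_5/(r−g) = 11.30/(0.098−0.0635) = 327.5362
P₀ = V_4/(1+r)^4 = 327.5362/(1+0.098)^4 = 225.3461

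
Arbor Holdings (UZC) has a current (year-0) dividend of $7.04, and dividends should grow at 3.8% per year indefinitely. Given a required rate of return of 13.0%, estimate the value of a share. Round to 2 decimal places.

$79.43

Gordon growth model: P₀ = D₁/(r − g). D₁ = 7.04 × (1 + 0.038) = 7.3075.
P₀ = 7.3075 / (0.13 − 0.038) = 7.3075 / 0.092 = 79.4296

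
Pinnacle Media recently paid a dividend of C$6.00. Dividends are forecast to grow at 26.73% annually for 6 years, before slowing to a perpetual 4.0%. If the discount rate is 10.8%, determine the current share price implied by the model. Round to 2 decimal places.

C$264.59

Two-stage DDM. Project D₁…D_6 at 0.2673, terminal growth 0.04, discount at r = 0.108.
D_1 = 7.6038
D_2 = 9.6363
D_3 = 12.2121
D_4 = 15.4764
D_5 = 19.6132
D_6 = 24.8558
Terminal value at t=6: TV = D_7/(r−g) = 25.8500/(0.108−0.04) = 380.1476
P₀ = 7.6038/(1+0.108)^1 + 9.6363/(1+0.108)^2 + 12.2121/(1+0.108)^3 + 15.4764/(1+0.108)^4 + 19.6132/(1+0.108)^5 + 24.8558/(1+0.108)^6 + 380.1476/(1+0.108)^6 = 264.5903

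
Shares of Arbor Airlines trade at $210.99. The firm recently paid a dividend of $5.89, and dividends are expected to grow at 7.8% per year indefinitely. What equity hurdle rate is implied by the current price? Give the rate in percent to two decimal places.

10.81%

Rearranging the constant-growth DDM: r = D₁/P₀ + g.
D₁ = 5.89 × (1 + 0.078) = 6.3494.
r = 6.3494 / 210.99 + 0.078 = 0.03009 + 0.078 = 0.10809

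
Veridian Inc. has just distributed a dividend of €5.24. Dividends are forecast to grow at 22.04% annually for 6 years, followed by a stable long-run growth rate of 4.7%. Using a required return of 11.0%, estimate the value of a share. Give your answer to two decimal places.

Two-stage DDM. Project D₁…D_6 at 0.2204, terminal growth 0.047, discount at r = 0.11.
D_1 = 6.3949
D_2 = 7.8043
D_3 = 9.5244
D_4 = 11.6236
D_5 = 14.1854
D_6 = 17.3119
Terminal value at t=6: TV = D_7/(r−g) = 18.1255/(0.11−0.047) = 287.7071
P₀ = 6.3949/(1+0.11)^1 + 7.8043/(1+0.11)^2 + 9.5244/(1+0.11)^3 + 11.6236/(1+0.11)^4 + 14.1854/(1+0.11)^5 + 17.3119/(1+0.11)^6 + 287.7071/(1+0.11)^6 = 198.2103

€198.21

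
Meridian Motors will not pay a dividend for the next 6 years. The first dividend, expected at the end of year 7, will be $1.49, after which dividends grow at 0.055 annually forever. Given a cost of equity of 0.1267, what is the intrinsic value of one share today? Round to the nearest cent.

Deferred-dividend DDM. At t=6 the remaining stream is a growing perpetuity with first payment D_7 = 1.49.
V_6 = D_7/(r−g) = 1.49/(0.1267−0.055) = 20.7810
P₀ = V_6/(1+r)^6 = 20.7810/(1+0.1267)^6 = 10.1582

$10.16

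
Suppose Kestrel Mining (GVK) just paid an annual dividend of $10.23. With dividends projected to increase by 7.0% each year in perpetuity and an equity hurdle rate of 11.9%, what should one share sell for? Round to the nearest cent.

$223.39

Gordon growth model: P₀ = D₁/(r − g). D₁ = 10.23 × (1 + 0.07) = 10.9461.
P₀ = 10.9461 / (0.119 − 0.07) = 10.9461 / 0.049 = 223.3898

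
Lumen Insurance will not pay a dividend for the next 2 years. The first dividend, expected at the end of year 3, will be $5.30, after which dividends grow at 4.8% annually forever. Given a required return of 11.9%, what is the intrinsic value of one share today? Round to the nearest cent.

$59.62

Deferred-dividend DDM. At t=2 the remaining stream is a growing perpetuity with first payment D_3 = 5.30.
V_2 = D_3/(r−g) = 5.30/(0.119−0.048) = 74.6479
P₀ = V_2/(1+r)^2 = 74.6479/(1+0.119)^2 = 59.6152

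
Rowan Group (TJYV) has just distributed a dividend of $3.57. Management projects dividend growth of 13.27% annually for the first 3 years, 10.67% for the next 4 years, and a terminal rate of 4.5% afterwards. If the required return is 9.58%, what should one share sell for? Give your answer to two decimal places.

Three-stage DDM. Project D₁…D_7; terminal Gordon value at t=7 with g = 0.045; discount at r = 0.0958.
D_1 = 4.0437
D_2 = 4.5803
D_3 = 5.1882
D_4 = 5.7417
D_5 = 6.3544
D_6 = 7.0324
D_7 = 7.7827
TV_7 = 8.1330/(0.0958−0.045) = 160.0977
P₀ = Σ Dₜ/(1+r)ᵗ + TV_7/(1+r)^7 = 112.0006

$112.00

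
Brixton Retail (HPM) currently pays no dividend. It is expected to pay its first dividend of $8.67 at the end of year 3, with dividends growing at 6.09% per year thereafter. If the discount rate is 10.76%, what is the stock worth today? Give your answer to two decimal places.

$151.33

Deferred-dividend DDM. At t=2 the remaining stream is a growing perpetuity with first payment D_3 = 8.67.
V_2 = D_3/(r−g) = 8.67/(0.1076−0.0609) = 185.6531
P₀ = V_2/(1+r)^2 = 185.6531/(1+0.1076)^2 = 151.3339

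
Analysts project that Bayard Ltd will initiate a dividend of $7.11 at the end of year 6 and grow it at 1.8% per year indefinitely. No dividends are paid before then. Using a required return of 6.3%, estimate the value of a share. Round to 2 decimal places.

Deferred-dividend DDM. At t=5 the remaining stream is a growing perpetuity with first payment D_6 = 7.11.
V_5 = D_6/(r−g) = 7.11/(0.063−0.018) = 158.0000
P₀ = V_5/(1+r)^5 = 158.0000/(1+0.063)^5 = 116.4101

$116.41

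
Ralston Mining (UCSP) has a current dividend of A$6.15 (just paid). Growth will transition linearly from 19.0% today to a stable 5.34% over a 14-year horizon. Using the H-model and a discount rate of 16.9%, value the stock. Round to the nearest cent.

A$106.91

H-model: P₀ = D₀[(1+g_L) + H(g_S−g_L)]/(r−g_L), with H = 14/2 = 7.
P₀ = 6.15 × [(1+0.0534) + 7×(0.19−0.0534)] / (0.169−0.0534)
   = 6.15 × 2.0096 / 0.1156 = 106.9121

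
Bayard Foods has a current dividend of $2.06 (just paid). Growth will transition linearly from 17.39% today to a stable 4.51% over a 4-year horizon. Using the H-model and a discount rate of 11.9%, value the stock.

$36.31

H-model: P₀ = D₀[(1+g_L) + H(g_S−g_L)]/(r−g_L), with H = 4/2 = 2.
P₀ = 2.06 × [(1+0.0451) + 2×(0.1739−0.0451)] / (0.119−0.0451)
   = 2.06 × 1.3027 / 0.0739 = 36.3134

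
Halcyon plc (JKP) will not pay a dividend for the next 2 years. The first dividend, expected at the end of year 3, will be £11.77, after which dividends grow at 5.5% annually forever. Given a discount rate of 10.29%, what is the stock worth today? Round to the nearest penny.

£202.01

Deferred-dividend DDM. At t=2 the remaining stream is a growing perpetuity with first payment D_3 = 11.77.
V_2 = D_3/(r−g) = 11.77/(0.1029−0.055) = 245.7203
P₀ = V_2/(1+r)^2 = 245.7203/(1+0.1029)^2 = 202.0080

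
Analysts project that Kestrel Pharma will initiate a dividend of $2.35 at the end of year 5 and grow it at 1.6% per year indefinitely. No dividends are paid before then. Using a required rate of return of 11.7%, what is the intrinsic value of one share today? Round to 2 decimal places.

Deferred-dividend DDM. At t=4 the remaining stream is a growing perpetuity with first payment D_5 = 2.35.
V_4 = D_5/(r−g) = 2.35/(0.117−0.016) = 23.2673
P₀ = V_4/(1+r)^4 = 23.2673/(1+0.117)^4 = 14.9463

$14.95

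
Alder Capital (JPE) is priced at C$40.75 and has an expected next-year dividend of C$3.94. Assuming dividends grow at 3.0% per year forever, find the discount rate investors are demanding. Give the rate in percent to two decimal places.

Rearranging the constant-growth DDM: r = D₁/P₀ + g.
r = 3.9400 / 40.75 + 0.03 = 0.09669 + 0.03 = 0.12669

12.67%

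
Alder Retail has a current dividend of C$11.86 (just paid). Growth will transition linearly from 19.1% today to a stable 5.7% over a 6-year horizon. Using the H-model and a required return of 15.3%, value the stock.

C$180.25

H-model: P₀ = D₀[(1+g_L) + H(g_S−g_L)]/(r−g_L), with H = 6/2 = 3.
P₀ = 11.86 × [(1+0.057) + 3×(0.191−0.057)] / (0.153−0.057)
   = 11.86 × 1.4590 / 0.096 = 180.2473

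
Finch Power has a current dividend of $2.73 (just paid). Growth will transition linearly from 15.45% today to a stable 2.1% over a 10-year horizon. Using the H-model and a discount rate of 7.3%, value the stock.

H-model: P₀ = D₀[(1+g_L) + H(g_S−g_L)]/(r−g_L), with H = 10/2 = 5.
P₀ = 2.73 × [(1+0.021) + 5×(0.1545−0.021)] / (0.073−0.021)
   = 2.73 × 1.6885 / 0.052 = 88.6463

$88.65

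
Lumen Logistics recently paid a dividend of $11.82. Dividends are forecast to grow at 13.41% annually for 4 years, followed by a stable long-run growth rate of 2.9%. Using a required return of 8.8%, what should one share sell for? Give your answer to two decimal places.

Two-stage DDM. Project D₁…D_4 at 0.1341, terminal growth 0.029, discount at r = 0.088.
D_1 = 13.4051
D_2 = 15.2027
D_3 = 17.2414
D_4 = 19.5534
Terminal value at t=4: TV = D_5/(r−g) = 20.1205/(0.088−0.029) = 341.0250
P₀ = 13.4051/(1+0.088)^1 + 15.2027/(1+0.088)^2 + 17.2414/(1+0.088)^3 + 19.5534/(1+0.088)^4 + 341.0250/(1+0.088)^4 = 295.8771

$295.88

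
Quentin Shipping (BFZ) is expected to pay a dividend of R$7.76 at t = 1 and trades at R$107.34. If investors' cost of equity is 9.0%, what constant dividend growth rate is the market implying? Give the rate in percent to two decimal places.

1.77%

From P₀ = D₁/(r − g), the implied growth is g = r − D₁/P₀.
g = 0.09 − 7.76/107.34 = 0.09 − 0.07229 = 0.01771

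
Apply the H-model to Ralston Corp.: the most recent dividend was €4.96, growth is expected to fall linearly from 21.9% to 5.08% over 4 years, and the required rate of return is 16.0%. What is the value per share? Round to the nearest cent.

H-model: P₀ = D₀[(1+g_L) + H(g_S−g_L)]/(r−g_L), with H = 4/2 = 2.
P₀ = 4.96 × [(1+0.0508) + 2×(0.219−0.0508)] / (0.16−0.0508)
   = 4.96 × 1.3872 / 0.1092 = 63.0084

€63.01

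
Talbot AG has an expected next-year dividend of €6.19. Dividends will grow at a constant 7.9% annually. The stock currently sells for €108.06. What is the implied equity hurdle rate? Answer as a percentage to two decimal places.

13.63%

Rearranging the constant-growth DDM: r = D₁/P₀ + g.
r = 6.1900 / 108.06 + 0.079 = 0.05728 + 0.079 = 0.13628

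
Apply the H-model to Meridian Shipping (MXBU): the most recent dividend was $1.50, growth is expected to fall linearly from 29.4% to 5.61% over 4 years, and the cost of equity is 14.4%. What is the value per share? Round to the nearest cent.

$26.14

H-model: P₀ = D₀[(1+g_L) + H(g_S−g_L)]/(r−g_L), with H = 4/2 = 2.
P₀ = 1.50 × [(1+0.0561) + 2×(0.294−0.0561)] / (0.144−0.0561)
   = 1.50 × 1.5319 / 0.0879 = 26.1416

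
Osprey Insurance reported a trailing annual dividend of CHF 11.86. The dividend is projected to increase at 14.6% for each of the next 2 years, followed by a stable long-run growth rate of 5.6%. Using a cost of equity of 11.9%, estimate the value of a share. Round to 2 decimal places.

Two-stage DDM. Project D₁…D_2 at 0.146, terminal growth 0.056, discount at r = 0.119.
D_1 = 13.5916
D_2 = 15.5759
Terminal value at t=2: TV = D_3/(r−g) = 16.4482/(0.119−0.056) = 261.0822
P₀ = 13.5916/(1+0.119)^1 + 15.5759/(1+0.119)^2 + 261.0822/(1+0.119)^2 = 233.0907

CHF 233.09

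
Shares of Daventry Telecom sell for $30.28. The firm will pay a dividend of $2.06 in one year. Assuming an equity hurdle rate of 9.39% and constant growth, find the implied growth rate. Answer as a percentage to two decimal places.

From P₀ = D₁/(r − g), the implied growth is g = r − D₁/P₀.
g = 0.0939 − 2.06/30.28 = 0.0939 − 0.06803 = 0.02587

2.59%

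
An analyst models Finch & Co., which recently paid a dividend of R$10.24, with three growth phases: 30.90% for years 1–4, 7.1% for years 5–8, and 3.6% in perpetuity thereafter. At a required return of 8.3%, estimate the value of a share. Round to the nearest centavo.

R$613.03

Three-stage DDM. Project D₁…D_8; terminal Gordon value at t=8 with g = 0.036; discount at r = 0.083.
D_1 = 13.4042
D_2 = 17.5460
D_3 = 22.9678
D_4 = 30.0648
D_5 = 32.1994
D_6 = 34.4856
D_7 = 36.9341
D_8 = 39.5564
TV_8 = 40.9804/(0.083−0.036) = 871.9234
P₀ = Σ Dₜ/(1+r)ᵗ + TV_8/(1+r)^8 = 613.0310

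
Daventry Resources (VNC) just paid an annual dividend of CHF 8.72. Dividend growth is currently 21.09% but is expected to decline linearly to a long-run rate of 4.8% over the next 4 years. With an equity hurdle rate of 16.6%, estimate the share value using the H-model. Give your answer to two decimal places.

CHF 101.52

H-model: P₀ = D₀[(1+g_L) + H(g_S−g_L)]/(r−g_L), with H = 4/2 = 2.
P₀ = 8.72 × [(1+0.048) + 2×(0.2109−0.048)] / (0.166−0.048)
   = 8.72 × 1.3738 / 0.118 = 101.5215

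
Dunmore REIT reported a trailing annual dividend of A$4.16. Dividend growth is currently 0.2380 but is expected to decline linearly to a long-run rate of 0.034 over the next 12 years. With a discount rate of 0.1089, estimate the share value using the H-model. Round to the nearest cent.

A$125.41

H-model: P₀ = D₀[(1+g_L) + H(g_S−g_L)]/(r−g_L), with H = 12/2 = 6.
P₀ = 4.16 × [(1+0.034) + 6×(0.238−0.034)] / (0.1089−0.034)
   = 4.16 × 2.2580 / 0.0749 = 125.4109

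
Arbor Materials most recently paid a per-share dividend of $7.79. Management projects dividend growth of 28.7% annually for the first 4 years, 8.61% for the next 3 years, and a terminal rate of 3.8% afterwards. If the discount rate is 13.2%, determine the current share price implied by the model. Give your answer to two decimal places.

$206.30

Three-stage DDM. Project D₁…D_7; terminal Gordon value at t=7 with g = 0.038; discount at r = 0.132.
D_1 = 10.0257
D_2 = 12.9031
D_3 = 16.6063
D_4 = 21.3723
D_5 = 23.2125
D_6 = 25.2111
D_7 = 27.3817
TV_7 = 28.4222/(0.132−0.038) = 302.3644
P₀ = Σ Dₜ/(1+r)ᵗ + TV_7/(1+r)^7 = 206.2970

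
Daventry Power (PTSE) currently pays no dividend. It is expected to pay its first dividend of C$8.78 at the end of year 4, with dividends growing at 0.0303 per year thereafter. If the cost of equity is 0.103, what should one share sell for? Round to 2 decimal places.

Deferred-dividend DDM. At t=3 the remaining stream is a growing perpetuity with first payment D_4 = 8.78.
V_3 = D_4/(r−g) = 8.78/(0.103−0.0303) = 120.7703
P₀ = V_3/(1+r)^3 = 120.7703/(1+0.103)^3 = 89.9981

C$90.00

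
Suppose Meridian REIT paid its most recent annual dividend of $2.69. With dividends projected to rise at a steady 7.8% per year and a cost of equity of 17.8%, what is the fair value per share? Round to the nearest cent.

Gordon growth model: P₀ = D₁/(r − g). D₁ = 2.69 × (1 + 0.078) = 2.8998.
P₀ = 2.8998 / (0.178 − 0.078) = 2.8998 / 0.1 = 28.9982

$29.00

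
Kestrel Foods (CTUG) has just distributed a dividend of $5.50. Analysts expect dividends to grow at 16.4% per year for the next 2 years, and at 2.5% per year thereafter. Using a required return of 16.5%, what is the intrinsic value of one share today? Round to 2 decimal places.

Two-stage DDM. Project D₁…D_2 at 0.164, terminal growth 0.025, discount at r = 0.165.
D_1 = 6.4020
D_2 = 7.4519
Terminal value at t=2: TV = D_3/(r−g) = 7.6382/(0.165−0.025) = 54.5588
P₀ = 6.4020/(1+0.165)^1 + 7.4519/(1+0.165)^2 + 54.5588/(1+0.165)^2 = 51.1846

$51.18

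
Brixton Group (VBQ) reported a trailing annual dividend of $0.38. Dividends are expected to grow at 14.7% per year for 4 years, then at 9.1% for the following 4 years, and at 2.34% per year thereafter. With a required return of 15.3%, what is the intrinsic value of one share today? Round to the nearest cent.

Three-stage DDM. Project D₁…D_8; terminal Gordon value at t=8 with g = 0.0234; discount at r = 0.153.
D_1 = 0.4359
D_2 = 0.4999
D_3 = 0.5734
D_4 = 0.6577
D_5 = 0.7176
D_6 = 0.7829
D_7 = 0.8541
D_8 = 0.9318
TV_8 = 0.9536/(0.153−0.0234) = 7.3583
P₀ = Σ Dₜ/(1+r)ᵗ + TV_8/(1+r)^8 = 5.1551

$5.16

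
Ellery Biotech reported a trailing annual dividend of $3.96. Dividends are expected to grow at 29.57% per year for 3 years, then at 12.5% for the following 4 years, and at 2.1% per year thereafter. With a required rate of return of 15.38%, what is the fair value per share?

Three-stage DDM. Project D₁…D_7; terminal Gordon value at t=7 with g = 0.021; discount at r = 0.1538.
D_1 = 5.1310
D_2 = 6.6482
D_3 = 8.6141
D_4 = 9.6908
D_5 = 10.9022
D_6 = 12.2650
D_7 = 13.7981
TV_7 = 14.0878/(0.1538−0.021) = 106.0831
P₀ = Σ Dₜ/(1+r)ᵗ + TV_7/(1+r)^7 = 75.0864

$75.09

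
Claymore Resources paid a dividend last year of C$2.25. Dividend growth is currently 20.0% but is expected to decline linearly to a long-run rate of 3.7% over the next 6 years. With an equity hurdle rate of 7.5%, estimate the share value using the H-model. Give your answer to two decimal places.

H-model: P₀ = D₀[(1+g_L) + H(g_S−g_L)]/(r−g_L), with H = 6/2 = 3.
P₀ = 2.25 × [(1+0.037) + 3×(0.2−0.037)] / (0.075−0.037)
   = 2.25 × 1.5260 / 0.038 = 90.3553

C$90.36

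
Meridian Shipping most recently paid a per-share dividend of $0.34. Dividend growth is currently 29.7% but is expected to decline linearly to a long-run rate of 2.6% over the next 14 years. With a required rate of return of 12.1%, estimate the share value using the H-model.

H-model: P₀ = D₀[(1+g_L) + H(g_S−g_L)]/(r−g_L), with H = 14/2 = 7.
P₀ = 0.34 × [(1+0.026) + 7×(0.297−0.026)] / (0.121−0.026)
   = 0.34 × 2.9230 / 0.095 = 10.4613

$10.46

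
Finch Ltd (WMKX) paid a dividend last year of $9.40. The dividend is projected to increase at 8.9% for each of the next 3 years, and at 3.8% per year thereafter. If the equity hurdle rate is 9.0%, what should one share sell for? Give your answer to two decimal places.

Two-stage DDM. Project D₁…D_3 at 0.089, terminal growth 0.038, discount at r = 0.09.
D_1 = 10.2366
D_2 = 11.1477
D_3 = 12.1398
Terminal value at t=3: TV = D_4/(r−g) = 12.6011/(0.09−0.038) = 242.3291
P₀ = 10.2366/(1+0.09)^1 + 11.1477/(1+0.09)^2 + 12.1398/(1+0.09)^3 + 242.3291/(1+0.09)^3 = 215.2708

$215.27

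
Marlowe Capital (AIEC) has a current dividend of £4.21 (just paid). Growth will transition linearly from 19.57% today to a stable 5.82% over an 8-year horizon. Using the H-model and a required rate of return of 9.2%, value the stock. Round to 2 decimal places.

£200.31

H-model: P₀ = D₀[(1+g_L) + H(g_S−g_L)]/(r−g_L), with H = 8/2 = 4.
P₀ = 4.21 × [(1+0.0582) + 4×(0.1957−0.0582)] / (0.092−0.0582)
   = 4.21 × 1.6082 / 0.0338 = 200.3113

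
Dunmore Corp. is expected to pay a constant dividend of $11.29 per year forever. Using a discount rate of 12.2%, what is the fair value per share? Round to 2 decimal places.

Zero-growth DDM (perpetuity): P₀ = D/r = 11.29 / 0.122 = 92.5410

$92.54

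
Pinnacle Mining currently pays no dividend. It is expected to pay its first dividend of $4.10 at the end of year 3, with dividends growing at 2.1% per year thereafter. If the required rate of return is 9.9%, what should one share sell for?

Deferred-dividend DDM. At t=2 the remaining stream is a growing perpetuity with first payment D_3 = 4.10.
V_2 = D_3/(r−g) = 4.10/(0.099−0.021) = 52.5641
P₀ = V_2/(1+r)^2 = 52.5641/(1+0.099)^2 = 43.5205

$43.52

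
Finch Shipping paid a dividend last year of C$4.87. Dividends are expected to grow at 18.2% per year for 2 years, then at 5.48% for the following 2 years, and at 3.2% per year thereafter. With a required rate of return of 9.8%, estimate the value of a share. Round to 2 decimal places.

Three-stage DDM. Project D₁…D_4; terminal Gordon value at t=4 with g = 0.032; discount at r = 0.098.
D_1 = 5.7563
D_2 = 6.8040
D_3 = 7.1769
D_4 = 7.5701
TV_4 = 7.8124/(0.098−0.032) = 118.3695
P₀ = Σ Dₜ/(1+r)ᵗ + TV_4/(1+r)^4 = 102.9547

C$102.95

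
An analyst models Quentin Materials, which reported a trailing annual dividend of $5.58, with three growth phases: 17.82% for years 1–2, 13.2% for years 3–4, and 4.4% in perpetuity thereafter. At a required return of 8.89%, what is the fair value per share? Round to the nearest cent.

Three-stage DDM. Project D₁…D_4; terminal Gordon value at t=4 with g = 0.044; discount at r = 0.0889.
D_1 = 6.5744
D_2 = 7.7459
D_3 = 8.7684
D_4 = 9.9258
TV_4 = 10.3625/(0.0889−0.044) = 230.7912
P₀ = Σ Dₜ/(1+r)ᵗ + TV_4/(1+r)^4 = 190.5818

$190.58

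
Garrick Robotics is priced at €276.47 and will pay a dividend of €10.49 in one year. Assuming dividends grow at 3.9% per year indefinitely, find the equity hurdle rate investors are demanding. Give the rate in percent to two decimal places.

Rearranging the constant-growth DDM: r = D₁/P₀ + g.
r = 10.4900 / 276.47 + 0.039 = 0.03794 + 0.039 = 0.07694

7.69%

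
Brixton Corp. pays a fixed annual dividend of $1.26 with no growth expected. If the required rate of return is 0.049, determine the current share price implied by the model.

$25.71

Zero-growth DDM (perpetuity): P₀ = D/r = 1.26 / 0.049 = 25.7143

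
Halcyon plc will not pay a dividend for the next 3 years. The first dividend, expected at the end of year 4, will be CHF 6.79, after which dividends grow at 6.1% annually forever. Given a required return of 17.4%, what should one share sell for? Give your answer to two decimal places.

CHF 37.14

Deferred-dividend DDM. At t=3 the remaining stream is a growing perpetuity with first payment D_4 = 6.79.
V_3 = D_4/(r−g) = 6.79/(0.174−0.061) = 60.0885
P₀ = V_3/(1+r)^3 = 60.0885/(1+0.174)^3 = 37.1353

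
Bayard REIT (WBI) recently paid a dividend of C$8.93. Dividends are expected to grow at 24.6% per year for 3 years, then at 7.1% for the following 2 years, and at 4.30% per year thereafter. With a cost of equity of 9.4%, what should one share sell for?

C$319.10

Three-stage DDM. Project D₁…D_5; terminal Gordon value at t=5 with g = 0.043; discount at r = 0.094.
D_1 = 11.1268
D_2 = 13.8640
D_3 = 17.2745
D_4 = 18.5010
D_5 = 19.8146
TV_5 = 20.6666/(0.094−0.043) = 405.2273
P₀ = Σ Dₜ/(1+r)ᵗ + TV_5/(1+r)^5 = 319.0984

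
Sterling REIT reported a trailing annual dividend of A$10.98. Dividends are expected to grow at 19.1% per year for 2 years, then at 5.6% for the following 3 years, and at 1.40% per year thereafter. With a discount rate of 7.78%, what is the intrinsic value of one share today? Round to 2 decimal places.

A$264.58

Three-stage DDM. Project D₁…D_5; terminal Gordon value at t=5 with g = 0.014; discount at r = 0.0778.
D_1 = 13.0772
D_2 = 15.5749
D_3 = 16.4471
D_4 = 17.3682
D_5 = 18.3408
TV_5 = 18.5975/(0.0778−0.014) = 291.4975
P₀ = Σ Dₜ/(1+r)ᵗ + TV_5/(1+r)^5 = 264.5795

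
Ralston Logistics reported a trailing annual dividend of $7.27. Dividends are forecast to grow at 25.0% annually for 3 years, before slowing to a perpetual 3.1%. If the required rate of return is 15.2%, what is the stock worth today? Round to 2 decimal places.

$104.87

Two-stage DDM. Project D₁…D_3 at 0.25, terminal growth 0.031, discount at r = 0.152.
D_1 = 9.0875
D_2 = 11.3594
D_3 = 14.1992
Terminal value at t=3: TV = D_4/(r−g) = 14.6394/(0.152−0.031) = 120.9867
P₀ = 9.0875/(1+0.152)^1 + 11.3594/(1+0.152)^2 + 14.1992/(1+0.152)^3 + 120.9867/(1+0.152)^3 = 104.8728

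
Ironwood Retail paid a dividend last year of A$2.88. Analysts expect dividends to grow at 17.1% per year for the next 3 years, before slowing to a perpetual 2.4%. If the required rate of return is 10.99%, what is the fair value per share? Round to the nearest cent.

A$49.95

Two-stage DDM. Project D₁…D_3 at 0.171, terminal growth 0.024, discount at r = 0.1099.
D_1 = 3.3725
D_2 = 3.9492
D_3 = 4.6245
Terminal value at t=3: TV = D_4/(r−g) = 4.7355/(0.1099−0.024) = 55.1277
P₀ = 3.3725/(1+0.1099)^1 + 3.9492/(1+0.1099)^2 + 4.6245/(1+0.1099)^3 + 55.1277/(1+0.1099)^3 = 49.9465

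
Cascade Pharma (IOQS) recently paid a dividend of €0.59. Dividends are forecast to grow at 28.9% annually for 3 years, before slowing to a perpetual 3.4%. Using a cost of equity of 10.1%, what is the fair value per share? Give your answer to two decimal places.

€17.06

Two-stage DDM. Project D₁…D_3 at 0.289, terminal growth 0.034, discount at r = 0.101.
D_1 = 0.7605
D_2 = 0.9803
D_3 = 1.2636
Terminal value at t=3: TV = D_4/(r−g) = 1.3066/(0.101−0.034) = 19.5010
P₀ = 0.7605/(1+0.101)^1 + 0.9803/(1+0.101)^2 + 1.2636/(1+0.101)^3 + 19.5010/(1+0.101)^3 = 17.0577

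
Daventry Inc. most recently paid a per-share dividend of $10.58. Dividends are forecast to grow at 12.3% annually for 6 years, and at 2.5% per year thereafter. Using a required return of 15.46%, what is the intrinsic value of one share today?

Two-stage DDM. Project D₁…D_6 at 0.123, terminal growth 0.025, discount at r = 0.1546.
D_1 = 11.8813
D_2 = 13.3427
D_3 = 14.9839
D_4 = 16.8269
D_5 = 18.8966
D_6 = 21.2209
Terminal value at t=6: TV = D_7/(r−g) = 21.7514/(0.1546−0.025) = 167.8352
P₀ = 11.8813/(1+0.1546)^1 + 13.3427/(1+0.1546)^2 + 14.9839/(1+0.1546)^3 + 16.8269/(1+0.1546)^4 + 18.8966/(1+0.1546)^5 + 21.2209/(1+0.1546)^6 + 167.8352/(1+0.1546)^6 = 128.5116

$128.51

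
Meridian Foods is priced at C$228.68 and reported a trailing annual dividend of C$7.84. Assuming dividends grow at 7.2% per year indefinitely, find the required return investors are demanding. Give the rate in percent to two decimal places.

Rearranging the constant-growth DDM: r = D₁/P₀ + g.
D₁ = 7.84 × (1 + 0.072) = 8.4045.
r = 8.4045 / 228.68 + 0.072 = 0.03675 + 0.072 = 0.10875

10.88%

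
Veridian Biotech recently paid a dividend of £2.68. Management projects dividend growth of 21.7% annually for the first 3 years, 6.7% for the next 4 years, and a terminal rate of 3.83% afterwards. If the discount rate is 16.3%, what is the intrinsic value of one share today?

£36.88

Three-stage DDM. Project D₁…D_7; terminal Gordon value at t=7 with g = 0.0383; discount at r = 0.163.
D_1 = 3.2616
D_2 = 3.9693
D_3 = 4.8307
D_4 = 5.1543
D_5 = 5.4997
D_6 = 5.8681
D_7 = 6.2613
TV_7 = 6.5011/(0.163−0.0383) = 52.1339
P₀ = Σ Dₜ/(1+r)ᵗ + TV_7/(1+r)^7 = 36.8755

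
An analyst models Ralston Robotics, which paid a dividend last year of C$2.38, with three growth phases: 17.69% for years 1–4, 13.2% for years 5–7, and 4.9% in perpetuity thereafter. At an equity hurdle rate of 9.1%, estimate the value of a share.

C$111.87

Three-stage DDM. Project D₁…D_7; terminal Gordon value at t=7 with g = 0.049; discount at r = 0.091.
D_1 = 2.8010
D_2 = 3.2965
D_3 = 3.8797
D_4 = 4.5660
D_5 = 5.1687
D_6 = 5.8510
D_7 = 6.6233
TV_7 = 6.9478/(0.091−0.049) = 165.4248
P₀ = Σ Dₜ/(1+r)ᵗ + TV_7/(1+r)^7 = 111.8749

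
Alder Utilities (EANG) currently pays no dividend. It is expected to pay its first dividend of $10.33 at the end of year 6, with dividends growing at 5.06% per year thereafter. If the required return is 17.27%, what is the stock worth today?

$38.15

Deferred-dividend DDM. At t=5 the remaining stream is a growing perpetuity with first payment D_6 = 10.33.
V_5 = D_6/(r−g) = 10.33/(0.1727−0.0506) = 84.6028
P₀ = V_5/(1+r)^5 = 84.6028/(1+0.1727)^5 = 38.1461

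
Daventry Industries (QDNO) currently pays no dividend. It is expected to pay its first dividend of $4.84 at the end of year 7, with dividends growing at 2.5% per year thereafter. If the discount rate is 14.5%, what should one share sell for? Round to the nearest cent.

Deferred-dividend DDM. At t=6 the remaining stream is a growing perpetuity with first payment D_7 = 4.84.
V_6 = D_7/(r−g) = 4.84/(0.145−0.025) = 40.3333
P₀ = V_6/(1+r)^6 = 40.3333/(1+0.145)^6 = 17.8991

$17.90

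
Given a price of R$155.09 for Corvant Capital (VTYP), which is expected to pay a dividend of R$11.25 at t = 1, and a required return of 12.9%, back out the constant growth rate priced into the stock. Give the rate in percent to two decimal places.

5.65%

From P₀ = D₁/(r − g), the implied growth is g = r − D₁/P₀.
g = 0.129 − 11.25/155.09 = 0.129 − 0.07254 = 0.05646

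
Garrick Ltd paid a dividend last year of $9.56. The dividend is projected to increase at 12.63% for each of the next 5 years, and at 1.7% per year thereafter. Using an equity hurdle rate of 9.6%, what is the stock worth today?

$192.96

Two-stage DDM. Project D₁…D_5 at 0.1263, terminal growth 0.017, discount at r = 0.096.
D_1 = 10.7674
D_2 = 12.1274
D_3 = 13.6590
D_4 = 15.3842
D_5 = 17.3272
Terminal value at t=5: TV = D_6/(r−g) = 17.6218/(0.096−0.017) = 223.0602
P₀ = 10.7674/(1+0.096)^1 + 12.1274/(1+0.096)^2 + 13.6590/(1+0.096)^3 + 15.3842/(1+0.096)^4 + 17.3272/(1+0.096)^5 + 223.0602/(1+0.096)^5 = 192.9624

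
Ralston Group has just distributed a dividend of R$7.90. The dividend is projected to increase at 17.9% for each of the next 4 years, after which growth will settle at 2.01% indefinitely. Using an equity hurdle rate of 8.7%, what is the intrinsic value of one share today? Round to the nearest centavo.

Two-stage DDM. Project D₁…D_4 at 0.179, terminal growth 0.0201, discount at r = 0.087.
D_1 = 9.3141
D_2 = 10.9813
D_3 = 12.9470
D_4 = 15.2645
Terminal value at t=4: TV = D_5/(r−g) = 15.5713/(0.087−0.0201) = 232.7550
P₀ = 9.3141/(1+0.087)^1 + 10.9813/(1+0.087)^2 + 12.9470/(1+0.087)^3 + 15.2645/(1+0.087)^4 + 232.7550/(1+0.087)^4 = 205.5939

R$205.59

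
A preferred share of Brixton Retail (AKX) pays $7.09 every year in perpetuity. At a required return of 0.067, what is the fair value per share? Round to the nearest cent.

Zero-growth DDM (perpetuity): P₀ = D/r = 7.09 / 0.067 = 105.8209

$105.82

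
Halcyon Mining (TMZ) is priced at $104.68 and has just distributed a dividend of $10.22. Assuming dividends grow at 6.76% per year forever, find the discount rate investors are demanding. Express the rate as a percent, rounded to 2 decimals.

Rearranging the constant-growth DDM: r = D₁/P₀ + g.
D₁ = 10.22 × (1 + 0.0676) = 10.9109.
r = 10.9109 / 104.68 + 0.0676 = 0.10423 + 0.0676 = 0.17183

17.18%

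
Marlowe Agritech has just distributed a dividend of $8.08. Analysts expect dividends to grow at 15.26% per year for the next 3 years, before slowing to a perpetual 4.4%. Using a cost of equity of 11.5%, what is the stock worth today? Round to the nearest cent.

Two-stage DDM. Project D₁…D_3 at 0.1526, terminal growth 0.044, discount at r = 0.115.
D_1 = 9.3130
D_2 = 10.7342
D_3 = 12.3722
Terminal value at t=3: TV = D_4/(r−g) = 12.9166/(0.115−0.044) = 181.9237
P₀ = 9.3130/(1+0.115)^1 + 10.7342/(1+0.115)^2 + 12.3722/(1+0.115)^3 + 181.9237/(1+0.115)^3 = 157.1515

$157.15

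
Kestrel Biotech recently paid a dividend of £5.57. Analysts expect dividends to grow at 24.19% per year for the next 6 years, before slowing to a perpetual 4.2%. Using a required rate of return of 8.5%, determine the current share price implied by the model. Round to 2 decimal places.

£358.58

Two-stage DDM. Project D₁…D_6 at 0.2419, terminal growth 0.042, discount at r = 0.085.
D_1 = 6.9174
D_2 = 8.5907
D_3 = 10.6688
D_4 = 13.2496
D_5 = 16.4546
D_6 = 20.4350
Terminal value at t=6: TV = D_7/(r−g) = 21.2933/(0.085−0.042) = 495.1927
P₀ = 6.9174/(1+0.085)^1 + 8.5907/(1+0.085)^2 + 10.6688/(1+0.085)^3 + 13.2496/(1+0.085)^4 + 16.4546/(1+0.085)^5 + 20.4350/(1+0.085)^6 + 495.1927/(1+0.085)^6 = 358.5807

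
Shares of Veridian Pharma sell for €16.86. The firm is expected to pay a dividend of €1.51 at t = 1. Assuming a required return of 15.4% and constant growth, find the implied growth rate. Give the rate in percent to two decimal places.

6.44%

From P₀ = D₁/(r − g), the implied growth is g = r − D₁/P₀.
g = 0.154 − 1.51/16.86 = 0.154 − 0.08956 = 0.06444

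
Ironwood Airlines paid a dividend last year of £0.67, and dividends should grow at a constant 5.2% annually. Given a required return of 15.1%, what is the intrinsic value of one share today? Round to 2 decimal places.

£7.12

Gordon growth model: P₀ = D₁/(r − g). D₁ = 0.67 × (1 + 0.052) = 0.7048.
P₀ = 0.7048 / (0.151 − 0.052) = 0.7048 / 0.099 = 7.1196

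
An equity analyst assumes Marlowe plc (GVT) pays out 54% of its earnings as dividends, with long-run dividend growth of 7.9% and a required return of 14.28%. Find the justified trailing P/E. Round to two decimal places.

9.13

Justified trailing P/E = b(1+g)/(r−g) = 0.54×(1+0.079)/(0.1428−0.079) = 9.1326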